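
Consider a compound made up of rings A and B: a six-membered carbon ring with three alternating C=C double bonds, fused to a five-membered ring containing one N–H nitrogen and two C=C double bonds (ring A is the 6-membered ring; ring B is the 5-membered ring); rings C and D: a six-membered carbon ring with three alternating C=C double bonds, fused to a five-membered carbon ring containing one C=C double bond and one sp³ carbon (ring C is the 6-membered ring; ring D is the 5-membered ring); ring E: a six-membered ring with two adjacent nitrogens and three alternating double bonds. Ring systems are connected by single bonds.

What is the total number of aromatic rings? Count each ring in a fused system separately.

4

Rings A and B form a fused bicyclic system (with one N–H) with 9 sp² atoms and 10 π electrons from ring double bonds plus a heteroatom lone pair. 10 = 4(2)+2, so the system is aromatic and both rings count as aromatic (indole).
Ring C is planar and fully conjugated; 3 ring double bonds give 6 π electrons. Since 6 = 4n+2 (n=1), ring C is aromatic (benzene ring).
Ring D has one sp³ carbon, so it is not fully conjugated — not aromatic (cyclopentene ring).
Ring E is planar and fully conjugated; 3 ring double bonds give 6 π electrons. That satisfies 4n+2 with n=1, so ring E is aromatic (pyridazine).
Aromatic: A, B, C, E. Total: 4.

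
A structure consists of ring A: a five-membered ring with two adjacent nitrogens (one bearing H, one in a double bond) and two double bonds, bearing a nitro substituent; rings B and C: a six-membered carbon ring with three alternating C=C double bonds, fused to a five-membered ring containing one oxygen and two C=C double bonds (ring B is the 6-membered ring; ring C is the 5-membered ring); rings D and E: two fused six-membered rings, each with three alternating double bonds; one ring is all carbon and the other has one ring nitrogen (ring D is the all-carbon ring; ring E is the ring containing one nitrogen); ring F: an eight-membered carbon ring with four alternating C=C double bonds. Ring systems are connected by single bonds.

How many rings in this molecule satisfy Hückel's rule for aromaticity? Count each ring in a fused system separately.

5

Ring A is planar and fully conjugated; 2 ring double bonds (4 π electrons) plus a heteroatom lone pair (2) give 6 π electrons. That satisfies 4n+2 with n=1, so ring A is aromatic (pyrazole).
Rings B and C form a fused bicyclic system (with one oxygen) with 9 sp² atoms and 10 π electrons from ring double bonds plus a heteroatom lone pair. 10 = 4(2)+2, so the system is aromatic and both rings count as aromatic (benzofuran).
Rings D and E form a fused bicyclic system (with one nitrogen) with 10 sp² atoms and 10 π electrons from ring double bonds. 10 = 4(2)+2, so the system is aromatic and both rings count as aromatic (quinoline).
Ring F has only sp² ring atoms; a planar conformation would have a fully conjugated π system of 8 electrons. But 8 = 4(2), which is 4n not 4n+2, so ring F is not aromatic (cyclooctatetraene) — cyclooctatetraene distorts into a non-planar tub to avoid antiaromaticity.
Aromatic: A, B, C, D, E. Total: 5.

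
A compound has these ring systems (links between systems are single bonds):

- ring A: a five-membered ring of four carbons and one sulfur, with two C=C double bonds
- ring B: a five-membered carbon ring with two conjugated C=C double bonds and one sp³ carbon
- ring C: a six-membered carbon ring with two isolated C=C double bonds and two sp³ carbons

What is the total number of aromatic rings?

1

Ring A is fully conjugated (every ring atom contributes a p orbital); 2 ring double bonds (4 π electrons) plus a heteroatom lone pair (2) give 6 π electrons. That satisfies 4n+2 with n=1, so ring A is aromatic (thiophene).
Ring B has one sp³ carbon, so it is not fully conjugated — not aromatic (cyclopentadiene).
Ring C has two sp³ carbons, so it is not fully conjugated — not aromatic (1,4-cyclohexadiene).
Aromatic: A. Total: 1.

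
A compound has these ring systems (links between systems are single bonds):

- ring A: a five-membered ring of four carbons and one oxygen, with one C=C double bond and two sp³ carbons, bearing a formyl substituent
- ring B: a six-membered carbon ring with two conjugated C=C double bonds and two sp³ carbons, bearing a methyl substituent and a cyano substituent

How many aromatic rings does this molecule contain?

Ring A has two sp³ carbons, so it is not fully conjugated — not aromatic (2,3-dihydrofuran).
Ring B has two sp³ carbons, so it is not fully conjugated — not aromatic (1,3-cyclohexadiene).
No ring is aromatic. Total: 0.

0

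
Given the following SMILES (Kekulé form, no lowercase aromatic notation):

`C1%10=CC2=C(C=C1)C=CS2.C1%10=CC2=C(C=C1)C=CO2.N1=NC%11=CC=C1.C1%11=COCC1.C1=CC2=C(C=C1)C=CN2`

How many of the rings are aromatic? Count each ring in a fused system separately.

The SMILES encodes a six-membered carbon ring with three alternating C=C double bonds, fused to a five-membered ring containing one sulfur and two C=C double bonds; a six-membered carbon ring with three alternating C=C double bonds, fused to a five-membered ring containing one oxygen and two C=C double bonds; a six-membered ring with two adjacent nitrogens and three alternating double bonds; a five-membered ring of four carbons and one oxygen, with one C=C double bond and two sp³ carbons; a six-membered carbon ring with three alternating C=C double bonds, fused to a five-membered ring containing one N–H nitrogen and two C=C double bonds.
The fused 6/5-membered bicyclic (with one sulfur) is a single π system with 9 sp² atoms and 10 π electrons from ring double bonds plus a heteroatom lone pair. 10 = 4(2)+2, so the system is aromatic and both rings count as aromatic (benzothiophene).
The fused 6/5-membered bicyclic (with one oxygen) is a single π system with 9 sp² atoms and 10 π electrons from ring double bonds plus a heteroatom lone pair. 10 = 4(2)+2, so the system is aromatic and both rings count as aromatic (benzofuran).
The 6-membered ring with two nitrogens (1,2) is fully conjugated (every ring atom contributes a p orbital); 3 ring double bonds give 6 π electrons. 6 = 4(1)+2, so it is aromatic (pyridazine).
The 5-membered ring with one oxygen has two sp³ carbons, so it is not fully conjugated — not aromatic (2,3-dihydrofuran).
The fused 6/5-membered bicyclic (with one N–H) is a single π system with 9 sp² atoms and 10 π electrons from ring double bonds plus a heteroatom lone pair. 10 = 4(2)+2, so the system is aromatic and both rings count as aromatic (indole).
7 of the 8 rings are aromatic. Total: 7.

7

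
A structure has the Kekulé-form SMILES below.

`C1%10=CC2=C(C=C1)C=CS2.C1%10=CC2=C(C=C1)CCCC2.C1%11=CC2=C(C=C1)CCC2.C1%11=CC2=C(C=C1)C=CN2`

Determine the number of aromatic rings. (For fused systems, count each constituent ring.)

6

The SMILES encodes a six-membered carbon ring with three alternating C=C double bonds, fused to a five-membered ring containing one sulfur and two C=C double bonds; a six-membered carbon ring with three alternating C=C double bonds, fused to a saturated six-membered carbon ring; a six-membered carbon ring with three alternating C=C double bonds, fused to a saturated five-membered carbon ring; a six-membered carbon ring with three alternating C=C double bonds, fused to a five-membered ring containing one N–H nitrogen and two C=C double bonds.
The fused 6/5-membered bicyclic (with one sulfur) is a single π system with 9 sp² atoms and 10 π electrons from ring double bonds plus a heteroatom lone pair. 10 = 4(2)+2, so the system is aromatic and both rings count as aromatic (benzothiophene).
The 6-membered ring is fully conjugated (every ring atom contributes a p orbital); 3 ring double bonds give 6 π electrons. Since 6 = 4n+2 (n=1), it is aromatic (benzene ring).
The second 6-membered ring has four sp³ carbons, so it is not fully conjugated — not aromatic (cyclohexane ring).
The third 6-membered ring has a continuous p-orbital overlap around the ring; 3 ring double bonds give 6 π electrons. That satisfies 4n+2 with n=1, so it is aromatic (benzene ring).
The 5-membered ring has three sp³ carbons, so it is not fully conjugated — not aromatic (cyclopentane ring).
The fused 6/5-membered bicyclic (with one N–H) is a single π system with 9 sp² atoms and 10 π electrons from ring double bonds plus a heteroatom lone pair. 10 = 4(2)+2, so the system is aromatic and both rings count as aromatic (indole).
6 of the 8 rings are aromatic. Total: 6.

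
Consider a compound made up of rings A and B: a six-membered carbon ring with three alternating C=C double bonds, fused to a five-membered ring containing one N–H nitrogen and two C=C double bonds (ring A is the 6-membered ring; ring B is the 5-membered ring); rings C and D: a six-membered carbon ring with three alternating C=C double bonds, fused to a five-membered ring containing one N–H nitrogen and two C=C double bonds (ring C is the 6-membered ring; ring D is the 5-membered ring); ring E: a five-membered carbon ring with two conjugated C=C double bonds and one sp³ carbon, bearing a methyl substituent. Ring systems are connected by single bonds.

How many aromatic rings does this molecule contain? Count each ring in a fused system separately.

Rings A and B form a fused bicyclic system (with one N–H) with 9 sp² atoms and 10 π electrons from ring double bonds plus a heteroatom lone pair. 10 = 4(2)+2, so the system is aromatic and both rings count as aromatic (indole).
Rings C and D form a fused bicyclic system (with one N–H) with 9 sp² atoms and 10 π electrons from ring double bonds plus a heteroatom lone pair. 10 = 4(2)+2, so the system is aromatic and both rings count as aromatic (indole).
Ring E has one sp³ carbon, so it is not fully conjugated — not aromatic (cyclopentadiene).
Aromatic: A, B, C, D. Total: 4.

4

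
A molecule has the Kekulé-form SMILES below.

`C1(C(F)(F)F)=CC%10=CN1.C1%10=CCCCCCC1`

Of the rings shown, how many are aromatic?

The SMILES encodes a five-membered ring of four carbons and one nitrogen bearing a hydrogen, with two C=C double bonds; an eight-membered carbon ring with one C=C double bond.
The 5-membered ring with one N–H is planar and fully conjugated; 2 ring double bonds (4 π electrons) plus a heteroatom lone pair (2) give 6 π electrons. Since 6 = 4n+2 (n=1), it is aromatic (pyrrole).
The 8-membered ring has six sp³ carbons, so it is not fully conjugated — not aromatic (cyclooctene).
1 of the 2 rings is aromatic. Total: 1.

1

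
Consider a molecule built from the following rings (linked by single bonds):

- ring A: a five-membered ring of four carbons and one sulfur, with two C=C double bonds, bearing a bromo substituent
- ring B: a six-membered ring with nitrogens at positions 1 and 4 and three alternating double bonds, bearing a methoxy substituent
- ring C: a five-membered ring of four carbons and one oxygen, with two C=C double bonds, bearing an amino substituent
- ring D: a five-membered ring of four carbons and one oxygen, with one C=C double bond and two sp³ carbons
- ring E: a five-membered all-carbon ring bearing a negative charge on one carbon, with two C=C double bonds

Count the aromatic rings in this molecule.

4

Ring A has a continuous p-orbital overlap around the ring; 2 ring double bonds (4 π electrons) plus a heteroatom lone pair (2) give 6 π electrons. 6 = 4(1)+2, so ring A is aromatic (thiophene).
Ring B has a continuous p-orbital overlap around the ring; 3 ring double bonds give 6 π electrons. That satisfies 4n+2 with n=1, so ring B is aromatic (pyrazine).
Ring C is fully conjugated (every ring atom contributes a p orbital); 2 ring double bonds (4 π electrons) plus a heteroatom lone pair (2) give 6 π electrons. 6 = 4(1)+2, so ring C is aromatic (furan).
Ring D has two sp³ carbons, so it is not fully conjugated — not aromatic (2,3-dihydrofuran).
Ring E is planar and fully conjugated; 2 ring double bonds (4 π electrons) plus the carbanion lone pair (2) give 6 π electrons. Since 6 = 4n+2 (n=1), ring E is aromatic (cyclopentadienyl anion).
Aromatic: A, B, C, E. Total: 4.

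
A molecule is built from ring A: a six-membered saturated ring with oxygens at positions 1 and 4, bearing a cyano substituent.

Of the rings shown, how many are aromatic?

Ring A has only sp³ atoms, so it is not fully conjugated — not aromatic (1,4-dioxane).

0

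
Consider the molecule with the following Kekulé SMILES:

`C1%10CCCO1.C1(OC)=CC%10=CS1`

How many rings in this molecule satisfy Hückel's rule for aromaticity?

The SMILES encodes a five-membered saturated ring of four carbons and one oxygen; a five-membered ring of four carbons and one sulfur, with two C=C double bonds.
The 5-membered ring with one oxygen has only sp³ atoms, so it is not fully conjugated — not aromatic (tetrahydrofuran).
The 5-membered ring with one sulfur is fully conjugated (every ring atom contributes a p orbital); 2 ring double bonds (4 π electrons) plus a heteroatom lone pair (2) give 6 π electrons. 6 = 4(1)+2, so it is aromatic (thiophene).
1 of the 2 rings is aromatic. Total: 1.

1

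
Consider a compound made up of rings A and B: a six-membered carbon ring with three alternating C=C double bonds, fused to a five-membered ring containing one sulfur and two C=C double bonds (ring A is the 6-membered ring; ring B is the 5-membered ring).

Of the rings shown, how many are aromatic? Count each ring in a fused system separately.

Rings A and B form a fused bicyclic system (with one sulfur) with 9 sp² atoms and 10 π electrons from ring double bonds plus a heteroatom lone pair. 10 = 4(2)+2, so the system is aromatic and both rings count as aromatic (benzothiophene).
Aromatic: A, B. Total: 2.

2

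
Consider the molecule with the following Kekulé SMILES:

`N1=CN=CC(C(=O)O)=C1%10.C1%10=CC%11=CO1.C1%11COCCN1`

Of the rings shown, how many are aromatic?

2

The SMILES encodes a six-membered ring with nitrogens at positions 1 and 3 and three alternating double bonds; a five-membered ring of four carbons and one oxygen, with two C=C double bonds; a six-membered saturated ring with an oxygen and an N–H nitrogen at positions 1 and 4.
The 6-membered ring with two nitrogens (1,3) is fully conjugated (every ring atom contributes a p orbital); 3 ring double bonds give 6 π electrons. Since 6 = 4n+2 (n=1), it is aromatic (pyrimidine).
The 5-membered ring with one oxygen is planar and fully conjugated; 2 ring double bonds (4 π electrons) plus a heteroatom lone pair (2) give 6 π electrons. That satisfies 4n+2 with n=1, so it is aromatic (furan).
The 6-membered ring with one oxygen and one N–H (1,4) has only sp³ atoms, so it is not fully conjugated — not aromatic (morpholine).
2 of the 3 rings are aromatic. Total: 2.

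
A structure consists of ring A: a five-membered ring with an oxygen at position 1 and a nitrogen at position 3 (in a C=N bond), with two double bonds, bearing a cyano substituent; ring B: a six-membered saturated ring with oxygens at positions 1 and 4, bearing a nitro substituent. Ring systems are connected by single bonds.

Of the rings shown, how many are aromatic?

1

Ring A has a continuous p-orbital overlap around the ring; 2 ring double bonds (4 π electrons) plus a heteroatom lone pair (2) give 6 π electrons. 6 = 4(1)+2, so ring A is aromatic (oxazole).
Ring B has only sp³ atoms, so it is not fully conjugated — not aromatic (1,4-dioxane).
Aromatic: A. Total: 1.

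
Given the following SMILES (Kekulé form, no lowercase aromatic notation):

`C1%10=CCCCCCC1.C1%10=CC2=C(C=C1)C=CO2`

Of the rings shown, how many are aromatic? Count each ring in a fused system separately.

The SMILES encodes an eight-membered carbon ring with one C=C double bond; a six-membered carbon ring with three alternating C=C double bonds, fused to a five-membered ring containing one oxygen and two C=C double bonds.
The 8-membered ring has six sp³ carbons, so it is not fully conjugated — not aromatic (cyclooctene).
The fused 6/5-membered bicyclic (with one oxygen) is a single π system with 9 sp² atoms and 10 π electrons from ring double bonds plus a heteroatom lone pair. 10 = 4(2)+2, so the system is aromatic and both rings count as aromatic (benzofuran).
2 of the 3 rings are aromatic. Total: 2.

2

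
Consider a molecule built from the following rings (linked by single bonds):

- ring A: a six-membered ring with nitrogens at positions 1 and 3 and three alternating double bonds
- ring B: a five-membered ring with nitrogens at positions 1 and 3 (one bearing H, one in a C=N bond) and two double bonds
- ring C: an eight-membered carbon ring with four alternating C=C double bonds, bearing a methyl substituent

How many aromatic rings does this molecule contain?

Ring A is fully conjugated (every ring atom contributes a p orbital); 3 ring double bonds give 6 π electrons. That satisfies 4n+2 with n=1, so ring A is aromatic (pyrimidine).
Ring B is planar and fully conjugated; 2 ring double bonds (4 π electrons) plus a heteroatom lone pair (2) give 6 π electrons. That satisfies 4n+2 with n=1, so ring B is aromatic (imidazole).
Ring C has only sp² ring atoms; a planar conformation would have a fully conjugated π system of 8 electrons. But 8 = 4(2), which is 4n not 4n+2, so ring C is not aromatic (cyclooctatetraene) — cyclooctatetraene distorts into a non-planar tub to avoid antiaromaticity.
Aromatic: A, B. Total: 2.

2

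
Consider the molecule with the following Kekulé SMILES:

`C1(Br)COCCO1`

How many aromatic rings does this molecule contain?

The SMILES encodes a six-membered saturated ring with oxygens at positions 1 and 4.
The 6-membered ring with two oxygens (1,4) has only sp³ atoms, so it is not fully conjugated — not aromatic (1,4-dioxane).

0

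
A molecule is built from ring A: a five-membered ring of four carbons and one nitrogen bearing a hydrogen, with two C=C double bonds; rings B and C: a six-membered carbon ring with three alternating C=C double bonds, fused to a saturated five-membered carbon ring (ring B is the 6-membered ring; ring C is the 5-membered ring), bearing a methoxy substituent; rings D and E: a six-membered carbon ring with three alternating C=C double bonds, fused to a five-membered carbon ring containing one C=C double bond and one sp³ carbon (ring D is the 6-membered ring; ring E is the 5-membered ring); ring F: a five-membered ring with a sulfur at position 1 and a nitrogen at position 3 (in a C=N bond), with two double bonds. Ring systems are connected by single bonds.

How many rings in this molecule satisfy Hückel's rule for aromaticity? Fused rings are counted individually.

Ring A has a continuous p-orbital overlap around the ring; 2 ring double bonds (4 π electrons) plus a heteroatom lone pair (2) give 6 π electrons. That satisfies 4n+2 with n=1, so ring A is aromatic (pyrrole).
Ring B is fully conjugated (every ring atom contributes a p orbital); 3 ring double bonds give 6 π electrons. 6 = 4(1)+2, so ring B is aromatic (benzene ring).
Ring C has three sp³ carbons, so it is not fully conjugated — not aromatic (cyclopentane ring).
Ring D is planar and fully conjugated; 3 ring double bonds give 6 π electrons. 6 = 4(1)+2, so ring D is aromatic (benzene ring).
Ring E has one sp³ carbon, so it is not fully conjugated — not aromatic (cyclopentene ring).
Ring F is fully conjugated (every ring atom contributes a p orbital); 2 ring double bonds (4 π electrons) plus a heteroatom lone pair (2) give 6 π electrons. That satisfies 4n+2 with n=1, so ring F is aromatic (thiazole).
Aromatic: A, B, D, F. Total: 4.

4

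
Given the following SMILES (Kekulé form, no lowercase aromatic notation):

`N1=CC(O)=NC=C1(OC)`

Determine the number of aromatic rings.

The SMILES encodes a six-membered ring with nitrogens at positions 1 and 4 and three alternating double bonds.
The 6-membered ring with two nitrogens (1,4) is planar and fully conjugated; 3 ring double bonds give 6 π electrons. 6 = 4(1)+2, so it is aromatic (pyrazine).

1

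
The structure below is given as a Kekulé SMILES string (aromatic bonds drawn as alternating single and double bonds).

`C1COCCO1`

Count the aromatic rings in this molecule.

The SMILES encodes a six-membered saturated ring with oxygens at positions 1 and 4.
The 6-membered ring with two oxygens (1,4) has only sp³ atoms, so it is not fully conjugated — not aromatic (1,4-dioxane).

0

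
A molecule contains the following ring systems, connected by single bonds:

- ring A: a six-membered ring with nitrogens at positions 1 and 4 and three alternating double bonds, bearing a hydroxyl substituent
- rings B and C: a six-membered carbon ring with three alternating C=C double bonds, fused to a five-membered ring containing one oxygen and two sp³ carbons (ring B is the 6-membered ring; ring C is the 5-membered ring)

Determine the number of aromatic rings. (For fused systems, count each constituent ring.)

Ring A has a continuous p-orbital overlap around the ring; 3 ring double bonds give 6 π electrons. That satisfies 4n+2 with n=1, so ring A is aromatic (pyrazine).
Ring B is planar and fully conjugated; 3 ring double bonds give 6 π electrons. 6 = 4(1)+2, so ring B is aromatic (benzene ring).
Ring C has two sp³ carbons, so it is not fully conjugated — not aromatic (oxolane ring).
Aromatic: A, B. Total: 2.

2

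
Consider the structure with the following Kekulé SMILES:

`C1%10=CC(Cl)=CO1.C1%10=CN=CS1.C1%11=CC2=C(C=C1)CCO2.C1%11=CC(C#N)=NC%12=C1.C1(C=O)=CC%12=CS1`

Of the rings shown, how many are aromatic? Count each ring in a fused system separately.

The SMILES encodes a five-membered ring of four carbons and one oxygen, with two C=C double bonds; a five-membered ring with a sulfur at position 1 and a nitrogen at position 3 (in a C=N bond), with two double bonds; a six-membered carbon ring with three alternating C=C double bonds, fused to a five-membered ring containing one oxygen and two sp³ carbons; a six-membered ring of five carbons and one nitrogen with three alternating double bonds; a five-membered ring of four carbons and one sulfur, with two C=C double bonds.
The 5-membered ring with one oxygen has a continuous p-orbital overlap around the ring; 2 ring double bonds (4 π electrons) plus a heteroatom lone pair (2) give 6 π electrons. Since 6 = 4n+2 (n=1), it is aromatic (furan).
The 5-membered ring with one sulfur and one =N– has a continuous p-orbital overlap around the ring; 2 ring double bonds (4 π electrons) plus a heteroatom lone pair (2) give 6 π electrons. Since 6 = 4n+2 (n=1), it is aromatic (thiazole).
The 6-membered ring is planar and fully conjugated; 3 ring double bonds give 6 π electrons. Since 6 = 4n+2 (n=1), it is aromatic (benzene ring).
The second 5-membered ring with one oxygen has two sp³ carbons, so it is not fully conjugated — not aromatic (oxolane ring).
The 6-membered ring with one nitrogen is fully conjugated (every ring atom contributes a p orbital); 3 ring double bonds give 6 π electrons. Since 6 = 4n+2 (n=1), it is aromatic (pyridine).
The 5-membered ring with one sulfur is fully conjugated (every ring atom contributes a p orbital); 2 ring double bonds (4 π electrons) plus a heteroatom lone pair (2) give 6 π electrons. That satisfies 4n+2 with n=1, so it is aromatic (thiophene).
5 of the 6 rings are aromatic. Total: 5.

5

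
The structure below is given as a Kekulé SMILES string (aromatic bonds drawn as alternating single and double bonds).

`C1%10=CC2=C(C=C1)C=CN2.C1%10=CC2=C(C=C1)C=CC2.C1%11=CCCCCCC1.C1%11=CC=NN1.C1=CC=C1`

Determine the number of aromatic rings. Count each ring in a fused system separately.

The SMILES encodes a six-membered carbon ring with three alternating C=C double bonds, fused to a five-membered ring containing one N–H nitrogen and two C=C double bonds; a six-membered carbon ring with three alternating C=C double bonds, fused to a five-membered carbon ring containing one C=C double bond and one sp³ carbon; an eight-membered carbon ring with one C=C double bond; a five-membered ring with two adjacent nitrogens (one bearing H, one in a double bond) and two double bonds; a four-membered carbon ring with two alternating C=C double bonds.
The fused 6/5-membered bicyclic (with one N–H) is a single π system with 9 sp² atoms and 10 π electrons from ring double bonds plus a heteroatom lone pair. 10 = 4(2)+2, so the system is aromatic and both rings count as aromatic (indole).
The 6-membered ring is planar and fully conjugated; 3 ring double bonds give 6 π electrons. That satisfies 4n+2 with n=1, so it is aromatic (benzene ring).
The 5-membered ring has one sp³ carbon, so it is not fully conjugated — not aromatic (cyclopentene ring).
The 8-membered ring has six sp³ carbons, so it is not fully conjugated — not aromatic (cyclooctene).
The 5-membered ring with two adjacent nitrogens (one N–H, one =N–) is planar and fully conjugated; 2 ring double bonds (4 π electrons) plus a heteroatom lone pair (2) give 6 π electrons. That satisfies 4n+2 with n=1, so it is aromatic (pyrazole).
The 4-membered ring has only sp² ring atoms; a planar conformation would have a fully conjugated π system of 4 electrons. But 4 = 4(1), which is 4n not 4n+2, so it is not aromatic (cyclobutadiene) — cyclobutadiene is antiaromatic and distorts to a rectangle.
4 of the 7 rings are aromatic. Total: 4.

4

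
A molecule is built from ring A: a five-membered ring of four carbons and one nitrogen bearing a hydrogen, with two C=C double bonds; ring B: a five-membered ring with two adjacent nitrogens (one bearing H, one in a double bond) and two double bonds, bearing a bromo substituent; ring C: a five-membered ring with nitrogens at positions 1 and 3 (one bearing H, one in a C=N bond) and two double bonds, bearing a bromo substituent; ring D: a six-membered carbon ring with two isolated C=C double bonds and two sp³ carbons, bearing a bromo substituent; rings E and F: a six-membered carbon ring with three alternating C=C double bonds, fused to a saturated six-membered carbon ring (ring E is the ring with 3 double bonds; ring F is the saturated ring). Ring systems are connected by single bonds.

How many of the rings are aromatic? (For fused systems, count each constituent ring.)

4

Ring A is planar and fully conjugated; 2 ring double bonds (4 π electrons) plus a heteroatom lone pair (2) give 6 π electrons. 6 = 4(1)+2, so ring A is aromatic (pyrrole).
Ring B is planar and fully conjugated; 2 ring double bonds (4 π electrons) plus a heteroatom lone pair (2) give 6 π electrons. That satisfies 4n+2 with n=1, so ring B is aromatic (pyrazole).
Ring C is fully conjugated (every ring atom contributes a p orbital); 2 ring double bonds (4 π electrons) plus a heteroatom lone pair (2) give 6 π electrons. That satisfies 4n+2 with n=1, so ring C is aromatic (imidazole).
Ring D has two sp³ carbons, so it is not fully conjugated — not aromatic (1,4-cyclohexadiene).
Ring E is fully conjugated (every ring atom contributes a p orbital); 3 ring double bonds give 6 π electrons. Since 6 = 4n+2 (n=1), ring E is aromatic (benzene ring).
Ring F has four sp³ carbons, so it is not fully conjugated — not aromatic (cyclohexane ring).
Aromatic: A, B, C, E. Total: 4.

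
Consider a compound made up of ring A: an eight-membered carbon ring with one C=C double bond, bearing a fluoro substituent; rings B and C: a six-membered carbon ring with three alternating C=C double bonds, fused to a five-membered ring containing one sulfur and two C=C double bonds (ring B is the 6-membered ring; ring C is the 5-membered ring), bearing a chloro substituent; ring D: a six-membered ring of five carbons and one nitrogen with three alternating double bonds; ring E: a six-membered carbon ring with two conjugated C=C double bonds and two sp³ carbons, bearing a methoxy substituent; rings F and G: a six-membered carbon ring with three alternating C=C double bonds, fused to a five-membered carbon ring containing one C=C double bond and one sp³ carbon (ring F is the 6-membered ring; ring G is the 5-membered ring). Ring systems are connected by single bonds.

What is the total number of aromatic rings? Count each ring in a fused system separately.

Ring A has six sp³ carbons, so it is not fully conjugated — not aromatic (cyclooctene).
Rings B and C form a fused bicyclic system (with one sulfur) with 9 sp² atoms and 10 π electrons from ring double bonds plus a heteroatom lone pair. 10 = 4(2)+2, so the system is aromatic and both rings count as aromatic (benzothiophene).
Ring D is fully conjugated (every ring atom contributes a p orbital); 3 ring double bonds give 6 π electrons. That satisfies 4n+2 with n=1, so ring D is aromatic (pyridine).
Ring E has two sp³ carbons, so it is not fully conjugated — not aromatic (1,3-cyclohexadiene).
Ring F is fully conjugated (every ring atom contributes a p orbital); 3 ring double bonds give 6 π electrons. That satisfies 4n+2 with n=1, so ring F is aromatic (benzene ring).
Ring G has one sp³ carbon, so it is not fully conjugated — not aromatic (cyclopentene ring).
Aromatic: B, C, D, F. Total: 4.

4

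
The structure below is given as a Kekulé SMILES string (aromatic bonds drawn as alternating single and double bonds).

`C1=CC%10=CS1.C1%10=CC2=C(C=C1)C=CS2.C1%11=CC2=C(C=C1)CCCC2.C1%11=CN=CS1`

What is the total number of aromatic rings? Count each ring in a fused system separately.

5

The SMILES encodes a five-membered ring of four carbons and one sulfur, with two C=C double bonds; a six-membered carbon ring with three alternating C=C double bonds, fused to a five-membered ring containing one sulfur and two C=C double bonds; a six-membered carbon ring with three alternating C=C double bonds, fused to a saturated six-membered carbon ring; a five-membered ring with a sulfur at position 1 and a nitrogen at position 3 (in a C=N bond), with two double bonds.
The 5-membered ring with one sulfur is planar and fully conjugated; 2 ring double bonds (4 π electrons) plus a heteroatom lone pair (2) give 6 π electrons. Since 6 = 4n+2 (n=1), it is aromatic (thiophene).
The fused 6/5-membered bicyclic (with one sulfur) is a single π system with 9 sp² atoms and 10 π electrons from ring double bonds plus a heteroatom lone pair. 10 = 4(2)+2, so the system is aromatic and both rings count as aromatic (benzothiophene).
The 6-membered ring is fully conjugated (every ring atom contributes a p orbital); 3 ring double bonds give 6 π electrons. 6 = 4(1)+2, so it is aromatic (benzene ring).
The second 6-membered ring has four sp³ carbons, so it is not fully conjugated — not aromatic (cyclohexane ring).
The 5-membered ring with one sulfur and one =N– is planar and fully conjugated; 2 ring double bonds (4 π electrons) plus a heteroatom lone pair (2) give 6 π electrons. Since 6 = 4n+2 (n=1), it is aromatic (thiazole).
5 of the 6 rings are aromatic. Total: 5.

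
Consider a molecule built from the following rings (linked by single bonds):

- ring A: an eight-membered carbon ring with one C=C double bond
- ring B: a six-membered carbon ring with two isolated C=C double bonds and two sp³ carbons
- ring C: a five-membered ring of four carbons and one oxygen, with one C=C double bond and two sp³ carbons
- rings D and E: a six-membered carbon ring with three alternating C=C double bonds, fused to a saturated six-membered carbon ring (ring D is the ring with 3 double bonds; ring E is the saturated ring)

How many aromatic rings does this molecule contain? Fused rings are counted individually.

Ring A has six sp³ carbons, so it is not fully conjugated — not aromatic (cyclooctene).
Ring B has two sp³ carbons, so it is not fully conjugated — not aromatic (1,4-cyclohexadiene).
Ring C has two sp³ carbons, so it is not fully conjugated — not aromatic (2,3-dihydrofuran).
Ring D is planar and fully conjugated; 3 ring double bonds give 6 π electrons. That satisfies 4n+2 with n=1, so ring D is aromatic (benzene ring).
Ring E has four sp³ carbons, so it is not fully conjugated — not aromatic (cyclohexane ring).
Aromatic: D. Total: 1.

1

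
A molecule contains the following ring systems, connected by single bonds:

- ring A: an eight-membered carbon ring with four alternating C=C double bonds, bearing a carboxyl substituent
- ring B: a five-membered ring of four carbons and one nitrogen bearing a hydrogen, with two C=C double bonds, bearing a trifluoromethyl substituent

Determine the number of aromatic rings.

Ring A has only sp² ring atoms; a planar conformation would have a fully conjugated π system of 8 electrons. But 8 = 4(2), which is 4n not 4n+2, so ring A is not aromatic (cyclooctatetraene) — cyclooctatetraene distorts into a non-planar tub to avoid antiaromaticity.
Ring B is planar and fully conjugated; 2 ring double bonds (4 π electrons) plus a heteroatom lone pair (2) give 6 π electrons. That satisfies 4n+2 with n=1, so ring B is aromatic (pyrrole).
Aromatic: B. Total: 1.

1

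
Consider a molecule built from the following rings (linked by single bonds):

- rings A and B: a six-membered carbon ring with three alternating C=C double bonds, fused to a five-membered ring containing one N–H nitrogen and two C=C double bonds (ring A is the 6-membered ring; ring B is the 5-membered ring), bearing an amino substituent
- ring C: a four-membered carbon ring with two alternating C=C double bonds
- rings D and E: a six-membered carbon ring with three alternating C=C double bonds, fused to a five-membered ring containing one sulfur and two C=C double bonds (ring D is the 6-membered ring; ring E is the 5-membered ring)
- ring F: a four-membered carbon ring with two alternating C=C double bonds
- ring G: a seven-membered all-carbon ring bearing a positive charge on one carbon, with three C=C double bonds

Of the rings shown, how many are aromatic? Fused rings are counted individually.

Rings A and B form a fused bicyclic system (with one N–H) with 9 sp² atoms and 10 π electrons from ring double bonds plus a heteroatom lone pair. 10 = 4(2)+2, so the system is aromatic and both rings count as aromatic (indole).
Ring C has only sp² ring atoms; a planar conformation would have a fully conjugated π system of 4 electrons. But 4 = 4(1), which is 4n not 4n+2, so ring C is not aromatic (cyclobutadiene) — cyclobutadiene is antiaromatic and distorts to a rectangle.
Rings D and E form a fused bicyclic system (with one sulfur) with 9 sp² atoms and 10 π electrons from ring double bonds plus a heteroatom lone pair. 10 = 4(2)+2, so the system is aromatic and both rings count as aromatic (benzothiophene).
Ring F has only sp² ring atoms; a planar conformation would have a fully conjugated π system of 4 electrons. But 4 = 4(1), which is 4n not 4n+2, so ring F is not aromatic (cyclobutadiene) — cyclobutadiene is antiaromatic and distorts to a rectangle.
Ring G has a continuous p-orbital overlap around the ring; 3 ring double bonds (6 π electrons) plus the carbocation's empty p orbital (0, but keeps the ring conjugated) give 6 π electrons. That satisfies 4n+2 with n=1, so ring G is aromatic (tropylium cation).
Aromatic: A, B, D, E, G. Total: 5.

5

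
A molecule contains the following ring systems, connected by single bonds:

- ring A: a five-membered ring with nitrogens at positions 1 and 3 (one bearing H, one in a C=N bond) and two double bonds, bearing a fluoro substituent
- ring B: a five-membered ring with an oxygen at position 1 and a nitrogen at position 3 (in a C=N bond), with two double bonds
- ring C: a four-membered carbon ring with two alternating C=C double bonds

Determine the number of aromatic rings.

2

Ring A is planar and fully conjugated; 2 ring double bonds (4 π electrons) plus a heteroatom lone pair (2) give 6 π electrons. That satisfies 4n+2 with n=1, so ring A is aromatic (imidazole).
Ring B is fully conjugated (every ring atom contributes a p orbital); 2 ring double bonds (4 π electrons) plus a heteroatom lone pair (2) give 6 π electrons. That satisfies 4n+2 with n=1, so ring B is aromatic (oxazole).
Ring C has only sp² ring atoms; a planar conformation would have a fully conjugated π system of 4 electrons. But 4 = 4(1), which is 4n not 4n+2, so ring C is not aromatic (cyclobutadiene) — cyclobutadiene is antiaromatic and distorts to a rectangle.
Aromatic: A, B. Total: 2.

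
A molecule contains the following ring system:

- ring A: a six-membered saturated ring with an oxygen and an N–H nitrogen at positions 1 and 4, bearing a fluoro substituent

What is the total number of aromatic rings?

0

Ring A has only sp³ atoms, so it is not fully conjugated — not aromatic (morpholine).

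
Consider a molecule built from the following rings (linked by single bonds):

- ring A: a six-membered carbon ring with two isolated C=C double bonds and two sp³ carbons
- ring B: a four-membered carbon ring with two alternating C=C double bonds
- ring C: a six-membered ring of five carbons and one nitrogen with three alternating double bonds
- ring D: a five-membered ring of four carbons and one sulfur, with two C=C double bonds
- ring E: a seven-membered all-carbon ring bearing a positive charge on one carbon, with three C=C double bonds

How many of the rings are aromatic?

Ring A has two sp³ carbons, so it is not fully conjugated — not aromatic (1,4-cyclohexadiene).
Ring B has only sp² ring atoms; a planar conformation would have a fully conjugated π system of 4 electrons. But 4 = 4(1), which is 4n not 4n+2, so ring B is not aromatic (cyclobutadiene) — cyclobutadiene is antiaromatic and distorts to a rectangle.
Ring C has a continuous p-orbital overlap around the ring; 3 ring double bonds give 6 π electrons. That satisfies 4n+2 with n=1, so ring C is aromatic (pyridine).
Ring D has a continuous p-orbital overlap around the ring; 2 ring double bonds (4 π electrons) plus a heteroatom lone pair (2) give 6 π electrons. Since 6 = 4n+2 (n=1), ring D is aromatic (thiophene).
Ring E is fully conjugated (every ring atom contributes a p orbital); 3 ring double bonds (6 π electrons) plus the carbocation's empty p orbital (0, but keeps the ring conjugated) give 6 π electrons. Since 6 = 4n+2 (n=1), ring E is aromatic (tropylium cation).
Aromatic: C, D, E. Total: 3.

3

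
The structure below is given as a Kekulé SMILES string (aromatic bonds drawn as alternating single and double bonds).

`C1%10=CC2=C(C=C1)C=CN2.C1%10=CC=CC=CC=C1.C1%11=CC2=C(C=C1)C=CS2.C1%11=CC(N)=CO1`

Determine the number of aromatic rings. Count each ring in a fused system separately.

The SMILES encodes a six-membered carbon ring with three alternating C=C double bonds, fused to a five-membered ring containing one N–H nitrogen and two C=C double bonds; an eight-membered carbon ring with four alternating C=C double bonds; a six-membered carbon ring with three alternating C=C double bonds, fused to a five-membered ring containing one sulfur and two C=C double bonds; a five-membered ring of four carbons and one oxygen, with two C=C double bonds.
The fused 6/5-membered bicyclic (with one N–H) is a single π system with 9 sp² atoms and 10 π electrons from ring double bonds plus a heteroatom lone pair. 10 = 4(2)+2, so the system is aromatic and both rings count as aromatic (indole).
The 8-membered ring has only sp² ring atoms; a planar conformation would have a fully conjugated π system of 8 electrons. But 8 = 4(2), which is 4n not 4n+2, so it is not aromatic (cyclooctatetraene) — cyclooctatetraene distorts into a non-planar tub to avoid antiaromaticity.
The fused 6/5-membered bicyclic (with one sulfur) is a single π system with 9 sp² atoms and 10 π electrons from ring double bonds plus a heteroatom lone pair. 10 = 4(2)+2, so the system is aromatic and both rings count as aromatic (benzothiophene).
The 5-membered ring with one oxygen is fully conjugated (every ring atom contributes a p orbital); 2 ring double bonds (4 π electrons) plus a heteroatom lone pair (2) give 6 π electrons. Since 6 = 4n+2 (n=1), it is aromatic (furan).
5 of the 6 rings are aromatic. Total: 5.

5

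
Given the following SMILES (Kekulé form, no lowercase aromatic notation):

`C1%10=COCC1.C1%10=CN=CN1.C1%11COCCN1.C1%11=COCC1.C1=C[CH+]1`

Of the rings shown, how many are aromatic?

The SMILES encodes a five-membered ring of four carbons and one oxygen, with one C=C double bond and two sp³ carbons; a five-membered ring with nitrogens at positions 1 and 3 (one bearing H, one in a C=N bond) and two double bonds; a six-membered saturated ring with an oxygen and an N–H nitrogen at positions 1 and 4; a five-membered ring of four carbons and one oxygen, with one C=C double bond and two sp³ carbons; a three-membered all-carbon ring bearing a positive charge on one carbon, with one C=C double bond.
The 5-membered ring with one oxygen has two sp³ carbons, so it is not fully conjugated — not aromatic (2,3-dihydrofuran).
The 5-membered ring with two nitrogens (one N–H, one =N–) has a continuous p-orbital overlap around the ring; 2 ring double bonds (4 π electrons) plus a heteroatom lone pair (2) give 6 π electrons. 6 = 4(1)+2, so it is aromatic (imidazole).
The 6-membered ring with one oxygen and one N–H (1,4) has only sp³ atoms, so it is not fully conjugated — not aromatic (morpholine).
The second 5-membered ring with one oxygen has two sp³ carbons, so it is not fully conjugated — not aromatic (2,3-dihydrofuran).
The 3-membered ring has a continuous p-orbital overlap around the ring; 1 ring double bond (2 π electrons) plus the carbocation's empty p orbital (0, but keeps the ring conjugated) give 2 π electrons. Since 2 = 4n+2 (n=0), it is aromatic (cyclopropenyl cation).
2 of the 5 rings are aromatic. Total: 2.

2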